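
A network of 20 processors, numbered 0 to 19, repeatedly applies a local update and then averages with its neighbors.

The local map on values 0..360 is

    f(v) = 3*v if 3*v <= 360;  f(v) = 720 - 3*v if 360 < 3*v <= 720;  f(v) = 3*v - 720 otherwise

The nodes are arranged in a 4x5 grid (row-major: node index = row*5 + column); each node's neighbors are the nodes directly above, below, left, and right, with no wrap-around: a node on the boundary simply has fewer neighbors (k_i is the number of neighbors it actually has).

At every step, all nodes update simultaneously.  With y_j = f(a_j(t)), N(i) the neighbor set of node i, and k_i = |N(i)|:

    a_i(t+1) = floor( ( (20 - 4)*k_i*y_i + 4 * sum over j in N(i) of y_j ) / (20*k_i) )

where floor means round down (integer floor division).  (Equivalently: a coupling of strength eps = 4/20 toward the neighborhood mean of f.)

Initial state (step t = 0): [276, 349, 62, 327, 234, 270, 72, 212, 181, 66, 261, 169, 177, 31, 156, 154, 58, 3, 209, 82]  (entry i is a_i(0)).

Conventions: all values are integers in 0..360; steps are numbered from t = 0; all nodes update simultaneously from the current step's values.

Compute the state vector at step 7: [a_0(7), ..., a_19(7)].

Simulating step by step:
t=0: [276, 349, 62, 327, 234, 270, 72, 212, 181, 66, 261, 169, 177, 31, 156, 154, 58, 3, 209, 82]
t=1: [128, 295, 193, 234, 60, 97, 208, 105, 173, 188, 87, 202, 171, 109, 237, 230, 171, 37, 97, 231]
t=2: [314, 170, 146, 49, 161, 279, 121, 284, 201, 150, 237, 129, 208, 297, 41, 70, 182, 135, 263, 51]
t=3: [210, 225, 258, 160, 231, 132, 325, 148, 129, 247, 51, 298, 124, 157, 138, 186, 196, 274, 97, 141]
t=4: [108, 62, 80, 219, 47, 292, 244, 270, 305, 61, 166, 183, 318, 263, 282, 158, 134, 133, 276, 297]
t=5: [293, 187, 214, 88, 137, 162, 39, 106, 176, 177, 215, 176, 219, 88, 129, 250, 303, 300, 123, 160]
t=6: [166, 150, 111, 249, 292, 210, 138, 276, 205, 206, 90, 175, 98, 258, 312, 50, 178, 184, 326, 260]
t=7: [213, 273, 293, 61, 137, 125, 277, 138, 98, 113, 245, 208, 261, 86, 187, 165, 183, 183, 225, 95]

Answer: [213, 273, 293, 61, 137, 125, 277, 138, 98, 113, 245, 208, 261, 86, 187, 165, 183, 183, 225, 95]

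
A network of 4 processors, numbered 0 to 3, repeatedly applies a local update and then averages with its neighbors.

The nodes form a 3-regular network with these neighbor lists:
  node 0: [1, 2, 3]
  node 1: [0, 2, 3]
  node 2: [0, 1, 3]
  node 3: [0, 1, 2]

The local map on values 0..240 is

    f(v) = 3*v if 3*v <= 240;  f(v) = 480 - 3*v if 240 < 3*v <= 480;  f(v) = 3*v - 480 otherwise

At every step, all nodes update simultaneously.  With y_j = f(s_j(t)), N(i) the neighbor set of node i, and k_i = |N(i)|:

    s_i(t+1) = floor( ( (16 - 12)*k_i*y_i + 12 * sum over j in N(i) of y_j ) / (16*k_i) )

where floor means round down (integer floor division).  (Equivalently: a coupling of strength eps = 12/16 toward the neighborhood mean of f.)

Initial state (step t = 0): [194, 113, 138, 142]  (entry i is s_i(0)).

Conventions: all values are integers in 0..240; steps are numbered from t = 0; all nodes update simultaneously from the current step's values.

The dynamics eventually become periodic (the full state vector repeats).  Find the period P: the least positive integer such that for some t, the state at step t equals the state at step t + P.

Answer: 4
Key observation: The state at step 1, [90, 90, 90, 90], reappears at step 5 — and no state repeats earlier — so the cycle the system enters has period 4.

Derivation:
t=0: [194, 113, 138, 142]
t=1: [90, 90, 90, 90]
t=2: [210, 210, 210, 210]
t=3: [150, 150, 150, 150]
t=4: [30, 30, 30, 30]
t=5: [90, 90, 90, 90]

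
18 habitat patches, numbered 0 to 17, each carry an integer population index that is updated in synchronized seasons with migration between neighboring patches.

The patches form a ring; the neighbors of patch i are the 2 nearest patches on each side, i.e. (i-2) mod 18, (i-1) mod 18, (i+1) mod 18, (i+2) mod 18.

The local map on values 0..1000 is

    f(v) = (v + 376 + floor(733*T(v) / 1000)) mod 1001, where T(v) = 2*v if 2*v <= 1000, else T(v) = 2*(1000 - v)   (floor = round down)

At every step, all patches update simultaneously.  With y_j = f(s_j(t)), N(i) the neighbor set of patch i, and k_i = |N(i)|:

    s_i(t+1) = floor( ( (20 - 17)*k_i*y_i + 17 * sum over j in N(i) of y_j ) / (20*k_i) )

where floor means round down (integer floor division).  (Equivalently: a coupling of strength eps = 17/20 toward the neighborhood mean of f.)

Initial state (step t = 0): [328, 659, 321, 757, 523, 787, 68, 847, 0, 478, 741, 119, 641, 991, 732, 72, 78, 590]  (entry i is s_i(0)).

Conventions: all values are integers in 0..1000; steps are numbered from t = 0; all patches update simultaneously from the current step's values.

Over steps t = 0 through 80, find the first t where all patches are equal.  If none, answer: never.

Simulating step by step:
t=0: [328, 659, 321, 757, 523, 787, 68, 847, 0, 478, 741, 119, 641, 991, 732, 72, 78, 590]  (not all equal)
t=1: [416, 378, 407, 449, 444, 511, 483, 480, 489, 504, 529, 518, 515, 537, 508, 510, 467, 475]  (not all equal)
t=2: [433, 429, 409, 445, 501, 531, 554, 583, 580, 586, 596, 597, 597, 599, 583, 571, 536, 472]  (not all equal)
t=3: [479, 454, 472, 498, 522, 562, 584, 576, 570, 566, 564, 563, 563, 565, 571, 566, 539, 513]  (not all equal)
t=4: [555, 562, 558, 559, 575, 584, 578, 574, 573, 575, 577, 577, 576, 576, 579, 584, 578, 561]  (not all equal)
t=5: [577, 580, 578, 575, 574, 573, 571, 571, 572, 572, 572, 572, 571, 570, 570, 572, 574, 575]  (not all equal)
t=6: [571, 571, 571, 571, 572, 573, 573, 573, 574, 574, 574, 574, 574, 574, 574, 574, 573, 572]  (not all equal)
t=7: [573, 574, 574, 573, 573, 573, 573, 573, 573, 573, 573, 573, 573, 573, 573, 573, 573, 573]  (not all equal)
t=8: [573, 573, 573, 573, 573, 573, 573, 573, 573, 573, 573, 573, 573, 573, 573, 573, 573, 573]  (all equal)

Answer: 8
Key observation: Synchronization is absorbing here: once all patches are equal they stay equal, and step 8 is the first all-equal step.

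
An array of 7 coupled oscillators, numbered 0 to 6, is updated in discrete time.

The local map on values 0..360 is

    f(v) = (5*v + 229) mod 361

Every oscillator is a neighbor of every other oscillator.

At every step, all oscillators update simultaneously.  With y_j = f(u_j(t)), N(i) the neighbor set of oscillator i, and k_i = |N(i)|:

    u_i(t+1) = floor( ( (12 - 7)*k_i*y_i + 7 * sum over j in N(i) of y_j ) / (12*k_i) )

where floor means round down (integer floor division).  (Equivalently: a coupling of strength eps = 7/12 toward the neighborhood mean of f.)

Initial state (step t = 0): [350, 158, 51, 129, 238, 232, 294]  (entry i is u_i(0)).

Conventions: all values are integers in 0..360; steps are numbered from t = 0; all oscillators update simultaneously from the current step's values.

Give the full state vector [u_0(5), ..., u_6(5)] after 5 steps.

Answer: [104, 114, 113, 101, 83, 134, 91]

Derivation:
t=0: [350, 158, 51, 129, 238, 232, 294]
t=1: [215, 254, 199, 208, 267, 257, 241]
t=2: [181, 128, 156, 170, 149, 133, 223]
t=3: [164, 195, 240, 262, 228, 203, 231]
t=4: [263, 197, 269, 189, 250, 210, 255]
t=5: [104, 114, 113, 101, 83, 134, 91]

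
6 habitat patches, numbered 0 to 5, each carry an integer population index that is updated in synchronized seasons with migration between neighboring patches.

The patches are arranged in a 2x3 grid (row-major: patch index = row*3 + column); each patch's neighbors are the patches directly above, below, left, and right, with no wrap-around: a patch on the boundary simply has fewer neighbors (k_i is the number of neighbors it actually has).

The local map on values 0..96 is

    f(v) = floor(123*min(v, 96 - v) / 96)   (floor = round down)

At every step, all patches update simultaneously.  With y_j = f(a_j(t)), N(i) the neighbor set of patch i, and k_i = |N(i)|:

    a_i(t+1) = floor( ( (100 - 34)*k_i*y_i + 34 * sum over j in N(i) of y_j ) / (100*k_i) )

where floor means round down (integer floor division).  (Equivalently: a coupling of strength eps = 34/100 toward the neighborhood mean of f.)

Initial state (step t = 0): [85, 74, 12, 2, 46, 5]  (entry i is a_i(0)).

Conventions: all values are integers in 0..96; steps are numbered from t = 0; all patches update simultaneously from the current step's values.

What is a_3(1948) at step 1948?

Simulating step by step:
t=0: [85, 74, 12, 2, 46, 5]
t=1: [14, 28, 15, 13, 42, 16]
t=2: [19, 33, 21, 22, 43, 25]
t=3: [27, 39, 29, 31, 47, 34]
t=4: [37, 47, 40, 41, 54, 44]
t=5: [50, 56, 53, 51, 54, 54]
t=6: [56, 52, 53, 56, 53, 53]
t=7: [51, 55, 55, 51, 54, 55]
t=8: [56, 52, 52, 56, 53, 52]
t=9: [51, 55, 56, 51, 54, 55]
t=10: [56, 52, 51, 56, 53, 52]
t=11: [51, 55, 56, 51, 54, 56]
t=12: [56, 52, 51, 56, 53, 51]
t=13: [51, 55, 56, 51, 54, 56]

Answer: a_3(1948) = 56
Key observation: The state at step 11, [51, 55, 56, 51, 54, 56], reappears at step 13: the system is in a cycle of period 2 from step 11 on.  Therefore the state at step 1948 equals the state at step 11 + ((1948 - 11) mod 2) = 12, which is [56, 52, 51, 56, 53, 51].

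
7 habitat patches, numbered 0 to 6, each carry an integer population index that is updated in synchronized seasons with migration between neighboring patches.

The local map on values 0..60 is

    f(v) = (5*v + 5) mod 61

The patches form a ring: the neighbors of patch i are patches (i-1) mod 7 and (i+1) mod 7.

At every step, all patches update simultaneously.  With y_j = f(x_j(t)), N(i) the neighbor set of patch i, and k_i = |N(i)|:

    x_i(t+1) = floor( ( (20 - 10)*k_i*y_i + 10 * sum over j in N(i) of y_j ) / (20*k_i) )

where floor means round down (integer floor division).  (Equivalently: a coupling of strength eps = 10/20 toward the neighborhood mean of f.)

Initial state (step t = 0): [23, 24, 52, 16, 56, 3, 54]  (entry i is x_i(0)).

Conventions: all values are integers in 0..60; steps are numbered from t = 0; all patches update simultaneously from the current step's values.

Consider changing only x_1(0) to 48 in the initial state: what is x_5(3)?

Simulating step by step:
t=0: [23, 48, 52, 16, 56, 3, 54]
t=1: [37, 20, 16, 27, 31, 28, 35]
t=2: [29, 29, 27, 24, 29, 35, 36]
t=3: [21, 25, 16, 13, 29, 36, 22]

Answer: x_5(3) = 36
Key observation: This trace re-runs the system from the modified initial state.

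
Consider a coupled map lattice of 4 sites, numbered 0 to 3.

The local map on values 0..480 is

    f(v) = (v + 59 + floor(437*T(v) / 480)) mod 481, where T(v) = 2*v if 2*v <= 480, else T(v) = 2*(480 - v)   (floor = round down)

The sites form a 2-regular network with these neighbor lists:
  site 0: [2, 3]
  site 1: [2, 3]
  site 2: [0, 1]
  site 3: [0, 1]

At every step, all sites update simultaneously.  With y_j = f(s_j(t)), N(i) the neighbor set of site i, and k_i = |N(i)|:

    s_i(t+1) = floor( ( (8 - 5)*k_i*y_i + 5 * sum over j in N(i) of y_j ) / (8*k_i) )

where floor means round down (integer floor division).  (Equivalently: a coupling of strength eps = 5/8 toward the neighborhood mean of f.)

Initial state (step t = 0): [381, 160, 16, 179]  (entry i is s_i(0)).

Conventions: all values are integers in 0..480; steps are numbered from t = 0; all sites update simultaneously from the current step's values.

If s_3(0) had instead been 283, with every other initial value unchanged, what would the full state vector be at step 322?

Simulating step by step:
t=0: [381, 160, 16, 283]
t=1: [153, 111, 91, 134]
t=2: [238, 374, 237, 282]
t=3: [239, 200, 215, 205]
t=4: [200, 159, 192, 181]
t=5: [117, 74, 97, 85]
t=6: [342, 297, 329, 316]
t=7: [180, 194, 186, 190]
t=8: [99, 114, 103, 108]
t=9: [349, 365, 355, 360]
t=10: [160, 155, 159, 157]
t=11: [25, 20, 23, 21]
t=12: [123, 118, 122, 120]
t=13: [401, 396, 399, 397]
t=14: [123, 125, 124, 124]
t=15: [406, 409, 408, 408]
t=16: [117, 116, 117, 117]
t=17: [389, 387, 388, 388]
t=18: [132, 133, 133, 133]
t=19: [432, 434, 433, 433]
t=20: [96, 95, 96, 96]
t=21: [329, 327, 328, 328]
t=22: [181, 182, 182, 182]
t=23: [89, 91, 90, 90]
t=24: [311, 313, 312, 312]
t=25: [195, 195, 195, 195]
t=26: [128, 128, 128, 128]
t=27: [420, 420, 420, 420]
t=28: [107, 107, 107, 107]
t=29: [360, 360, 360, 360]
t=30: [156, 156, 156, 156]
t=31: [18, 18, 18, 18]
t=32: [109, 109, 109, 109]
t=33: [366, 366, 366, 366]
t=34: [151, 151, 151, 151]
t=35: [3, 3, 3, 3]
t=36: [67, 67, 67, 67]
t=37: [247, 247, 247, 247]
t=38: [249, 249, 249, 249]
t=39: [247, 247, 247, 247]

Answer: [249, 249, 249, 249]
Key observation: The state at step 37, [247, 247, 247, 247], reappears at step 39: the system is in a cycle of period 2 from step 37 on.  Therefore the state at step 322 equals the state at step 37 + ((322 - 37) mod 2) = 38, which is [249, 249, 249, 249].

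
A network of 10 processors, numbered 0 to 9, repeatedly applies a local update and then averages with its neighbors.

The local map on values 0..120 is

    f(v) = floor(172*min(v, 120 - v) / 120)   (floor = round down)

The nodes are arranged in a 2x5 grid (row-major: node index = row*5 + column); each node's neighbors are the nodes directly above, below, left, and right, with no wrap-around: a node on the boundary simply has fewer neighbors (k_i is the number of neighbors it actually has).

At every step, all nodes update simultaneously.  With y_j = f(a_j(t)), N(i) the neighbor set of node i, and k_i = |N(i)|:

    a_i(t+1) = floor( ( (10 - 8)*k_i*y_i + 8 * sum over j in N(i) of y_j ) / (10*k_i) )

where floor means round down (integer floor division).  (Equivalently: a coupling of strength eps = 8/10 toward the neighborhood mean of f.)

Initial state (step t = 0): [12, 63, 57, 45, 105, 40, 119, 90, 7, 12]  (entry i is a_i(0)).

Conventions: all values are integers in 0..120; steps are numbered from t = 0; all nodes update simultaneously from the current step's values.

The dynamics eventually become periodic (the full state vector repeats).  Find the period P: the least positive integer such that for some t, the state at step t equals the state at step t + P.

Answer: 7
Key observation: The state at step 25, [78, 78, 78, 78, 78, 78, 78, 78, 78, 78], reappears at step 32 — and no state repeats earlier — so the cycle the system enters has period 7.

Derivation:
t=0: [12, 63, 57, 45, 105, 40, 119, 90, 7, 12]
t=1: [58, 42, 66, 42, 36, 18, 48, 33, 35, 15]
t=2: [50, 72, 59, 59, 42, 65, 48, 61, 44, 44]
t=3: [72, 73, 79, 72, 70, 71, 74, 74, 74, 61]
t=4: [68, 64, 64, 65, 75, 67, 66, 63, 70, 71]
t=5: [76, 77, 79, 72, 72, 75, 78, 77, 75, 68]
t=6: [62, 60, 62, 64, 70, 62, 61, 60, 66, 67]
t=7: [84, 83, 83, 77, 76, 83, 84, 82, 79, 74]
t=8: [52, 51, 55, 58, 63, 51, 52, 54, 59, 61]
t=9: [73, 74, 77, 81, 83, 73, 74, 78, 81, 82]
t=10: [66, 64, 60, 56, 54, 66, 64, 60, 56, 54]
t=11: [78, 80, 82, 80, 78, 78, 80, 82, 80, 78]
t=12: [58, 57, 55, 57, 58, 58, 57, 55, 57, 58]
t=13: [82, 80, 79, 80, 82, 82, 80, 79, 80, 82]
t=14: [55, 56, 57, 56, 55, 55, 56, 57, 56, 55]
t=15: [78, 79, 80, 79, 78, 78, 79, 80, 79, 78]
t=16: [59, 58, 57, 58, 59, 59, 58, 57, 58, 59]
t=17: [83, 82, 82, 82, 83, 83, 82, 82, 82, 83]
t=18: [53, 53, 54, 53, 53, 53, 53, 54, 53, 53]
t=19: [75, 75, 75, 75, 75, 75, 75, 75, 75, 75]
t=20: [64, 64, 64, 64, 64, 64, 64, 64, 64, 64]
t=21: [80, 80, 80, 80, 80, 80, 80, 80, 80, 80]
t=22: [57, 57, 57, 57, 57, 57, 57, 57, 57, 57]
t=23: [81, 81, 81, 81, 81, 81, 81, 81, 81, 81]
t=24: [55, 55, 55, 55, 55, 55, 55, 55, 55, 55]
t=25: [78, 78, 78, 78, 78, 78, 78, 78, 78, 78]
t=26: [60, 60, 60, 60, 60, 60, 60, 60, 60, 60]
t=27: [86, 86, 86, 86, 86, 86, 86, 86, 86, 86]
t=28: [48, 48, 48, 48, 48, 48, 48, 48, 48, 48]
t=29: [68, 68, 68, 68, 68, 68, 68, 68, 68, 68]
t=30: [74, 74, 74, 74, 74, 74, 74, 74, 74, 74]
t=31: [65, 65, 65, 65, 65, 65, 65, 65, 65, 65]
t=32: [78, 78, 78, 78, 78, 78, 78, 78, 78, 78]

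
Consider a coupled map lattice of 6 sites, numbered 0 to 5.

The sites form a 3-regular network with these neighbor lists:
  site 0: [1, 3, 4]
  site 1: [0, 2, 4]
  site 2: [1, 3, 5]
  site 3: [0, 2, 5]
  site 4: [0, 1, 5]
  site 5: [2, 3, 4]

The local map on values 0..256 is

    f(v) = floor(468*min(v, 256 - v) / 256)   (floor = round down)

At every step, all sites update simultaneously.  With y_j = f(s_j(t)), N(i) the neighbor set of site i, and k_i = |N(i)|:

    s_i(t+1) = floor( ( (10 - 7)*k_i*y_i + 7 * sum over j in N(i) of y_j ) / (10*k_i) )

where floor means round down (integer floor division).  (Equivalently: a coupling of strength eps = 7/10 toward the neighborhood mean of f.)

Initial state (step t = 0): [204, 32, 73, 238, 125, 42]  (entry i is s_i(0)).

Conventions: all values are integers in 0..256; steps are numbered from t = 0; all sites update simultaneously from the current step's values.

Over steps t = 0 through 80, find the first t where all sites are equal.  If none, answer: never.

Answer: never
Key observation: The state at step 25 reappears at step 29 — the system is in a cycle of period 4 from step 25 on.  No step 0..29 is synchronized, and the cycle repeats forever, so no step up to 80 (or ever) has all sites equal.

Derivation:
t=0: [204, 32, 73, 238, 125, 42]  (not all equal)
t=1: [102, 123, 78, 80, 121, 114]  (not all equal)
t=2: [193, 195, 177, 168, 210, 181]  (not all equal)
t=3: [117, 113, 138, 140, 109, 131]  (not all equal)
t=4: [207, 208, 215, 216, 210, 214]  (not all equal)
t=5: [83, 83, 77, 77, 84, 76]  (not all equal)
t=6: [148, 148, 142, 142, 148, 142]  (not all equal)
t=7: [199, 199, 205, 205, 199, 205]  (not all equal)
t=8: [101, 101, 95, 95, 101, 95]  (not all equal)
t=9: [181, 181, 175, 175, 181, 175]  (not all equal)
t=10: [139, 139, 145, 145, 139, 145]  (not all equal)
t=11: [210, 210, 204, 204, 210, 204]  (not all equal)
t=12: [86, 86, 92, 92, 86, 92]  (not all equal)
t=13: [159, 159, 165, 165, 159, 165]  (not all equal)
t=14: [174, 174, 168, 168, 174, 168]  (not all equal)
t=15: [151, 151, 157, 157, 151, 157]  (not all equal)
t=16: [188, 188, 182, 182, 188, 182]  (not all equal)
t=17: [126, 126, 132, 132, 126, 132]  (not all equal)
t=18: [229, 229, 226, 226, 229, 226]  (not all equal)
t=19: [50, 50, 52, 52, 50, 52]  (not all equal)
t=20: [91, 91, 94, 94, 91, 94]  (not all equal)
t=21: [167, 167, 169, 169, 167, 169]  (not all equal)
t=22: [161, 161, 159, 159, 161, 159]  (not all equal)
t=23: [173, 173, 176, 176, 173, 176]  (not all equal)
t=24: [149, 149, 147, 147, 149, 147]  (not all equal)
t=25: [195, 195, 198, 198, 195, 198]  (not all equal)
t=26: [109, 109, 107, 107, 109, 107]  (not all equal)
t=27: [198, 198, 195, 195, 198, 195]  (not all equal)
t=28: [107, 107, 109, 109, 107, 109]  (not all equal)
t=29: [195, 195, 198, 198, 195, 198]  (not all equal)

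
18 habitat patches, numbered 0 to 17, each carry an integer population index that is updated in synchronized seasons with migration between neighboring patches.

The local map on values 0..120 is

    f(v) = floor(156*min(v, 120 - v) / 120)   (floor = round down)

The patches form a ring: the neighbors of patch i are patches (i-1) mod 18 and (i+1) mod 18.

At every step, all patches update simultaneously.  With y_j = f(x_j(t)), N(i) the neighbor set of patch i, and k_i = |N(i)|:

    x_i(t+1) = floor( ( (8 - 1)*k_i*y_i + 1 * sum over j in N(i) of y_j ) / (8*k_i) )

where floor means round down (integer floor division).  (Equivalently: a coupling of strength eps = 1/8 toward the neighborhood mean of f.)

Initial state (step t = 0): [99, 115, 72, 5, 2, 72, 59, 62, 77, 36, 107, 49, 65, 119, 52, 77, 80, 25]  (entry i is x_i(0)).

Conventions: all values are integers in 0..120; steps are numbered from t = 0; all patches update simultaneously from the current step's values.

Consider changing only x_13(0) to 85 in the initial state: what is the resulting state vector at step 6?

Answer: [71, 63, 64, 50, 46, 71, 59, 59, 69, 65, 63, 73, 68, 62, 73, 70, 62, 67]
Key observation: This trace re-runs the system from the modified initial state.

Derivation:
t=0: [99, 115, 72, 5, 2, 72, 59, 62, 77, 36, 107, 49, 65, 85, 52, 77, 80, 25]
t=1: [26, 10, 55, 9, 6, 59, 75, 73, 55, 44, 20, 60, 68, 48, 64, 55, 50, 32]
t=2: [32, 17, 63, 14, 11, 70, 59, 61, 69, 55, 31, 74, 67, 62, 71, 70, 63, 42]
t=3: [40, 26, 67, 21, 17, 62, 75, 75, 66, 68, 43, 58, 67, 73, 63, 65, 72, 54]
t=4: [51, 36, 63, 29, 25, 70, 59, 58, 69, 66, 57, 73, 68, 62, 73, 70, 63, 68]
t=5: [64, 49, 69, 39, 34, 63, 75, 74, 66, 70, 72, 62, 67, 73, 62, 65, 73, 67]
t=6: [71, 63, 64, 50, 46, 71, 59, 59, 69, 65, 63, 73, 68, 62, 73, 70, 62, 67]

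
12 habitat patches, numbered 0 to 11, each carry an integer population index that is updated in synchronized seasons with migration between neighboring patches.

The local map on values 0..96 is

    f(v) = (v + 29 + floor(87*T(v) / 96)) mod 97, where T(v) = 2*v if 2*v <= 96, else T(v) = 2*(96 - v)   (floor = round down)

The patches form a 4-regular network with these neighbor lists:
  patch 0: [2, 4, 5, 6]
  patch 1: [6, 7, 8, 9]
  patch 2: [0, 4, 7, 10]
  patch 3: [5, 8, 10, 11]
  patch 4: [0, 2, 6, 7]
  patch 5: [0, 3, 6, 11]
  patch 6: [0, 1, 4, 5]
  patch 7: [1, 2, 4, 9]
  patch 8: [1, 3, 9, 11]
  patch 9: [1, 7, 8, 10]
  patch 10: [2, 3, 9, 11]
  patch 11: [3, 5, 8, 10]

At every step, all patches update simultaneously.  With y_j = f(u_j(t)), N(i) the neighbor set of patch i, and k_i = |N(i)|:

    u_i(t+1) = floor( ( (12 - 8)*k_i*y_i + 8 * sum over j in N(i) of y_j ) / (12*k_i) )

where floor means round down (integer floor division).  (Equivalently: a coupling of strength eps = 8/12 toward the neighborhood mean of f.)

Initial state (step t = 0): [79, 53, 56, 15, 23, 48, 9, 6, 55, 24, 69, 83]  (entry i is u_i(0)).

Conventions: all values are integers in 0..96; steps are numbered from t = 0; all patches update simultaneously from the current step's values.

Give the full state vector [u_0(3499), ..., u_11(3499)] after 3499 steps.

Simulating step by step:
t=0: [79, 53, 56, 15, 23, 48, 9, 6, 55, 24, 69, 83]
t=1: [59, 63, 58, 59, 64, 56, 61, 66, 64, 68, 60, 54]
t=2: [57, 53, 56, 58, 55, 59, 56, 53, 55, 52, 57, 58]
t=3: [59, 61, 60, 58, 60, 58, 60, 61, 60, 61, 59, 58]
t=4: [57, 56, 57, 57, 57, 57, 57, 56, 57, 56, 57, 57]
t=5: [59, 59, 59, 59, 59, 59, 59, 59, 59, 59, 59, 59]
t=6: [58, 58, 58, 58, 58, 58, 58, 58, 58, 58, 58, 58]
t=7: [58, 58, 58, 58, 58, 58, 58, 58, 58, 58, 58, 58]

Answer: [58, 58, 58, 58, 58, 58, 58, 58, 58, 58, 58, 58]
Key observation: The state at step 6, [58, 58, 58, 58, 58, 58, 58, 58, 58, 58, 58, 58], reappears at step 7: the system is in a cycle of period 1 from step 6 on.  Therefore the state at step 3499 equals the state at step 6 + ((3499 - 6) mod 1) = 6, which is [58, 58, 58, 58, 58, 58, 58, 58, 58, 58, 58, 58].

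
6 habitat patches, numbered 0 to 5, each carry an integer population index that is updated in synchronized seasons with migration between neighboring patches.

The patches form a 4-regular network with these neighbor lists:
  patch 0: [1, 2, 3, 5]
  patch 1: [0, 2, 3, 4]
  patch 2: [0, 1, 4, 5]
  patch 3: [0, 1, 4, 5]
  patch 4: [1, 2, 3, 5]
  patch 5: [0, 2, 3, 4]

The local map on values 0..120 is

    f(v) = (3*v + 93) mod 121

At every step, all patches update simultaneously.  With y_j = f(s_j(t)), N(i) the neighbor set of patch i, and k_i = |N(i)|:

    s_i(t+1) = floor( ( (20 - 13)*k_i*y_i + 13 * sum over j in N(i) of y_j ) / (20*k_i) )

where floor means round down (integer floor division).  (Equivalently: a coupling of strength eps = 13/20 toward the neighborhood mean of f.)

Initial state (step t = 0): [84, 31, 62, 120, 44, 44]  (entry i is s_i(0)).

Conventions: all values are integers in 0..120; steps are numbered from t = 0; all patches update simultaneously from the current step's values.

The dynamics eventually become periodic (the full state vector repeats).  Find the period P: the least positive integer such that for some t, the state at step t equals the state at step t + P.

Answer: 5
Key observation: The state at step 5, [61, 54, 51, 70, 61, 67], reappears at step 10 — and no state repeats earlier — so the cycle the system enters has period 5.

Derivation:
t=0: [84, 31, 62, 120, 44, 44]
t=1: [84, 77, 74, 92, 84, 90]
t=2: [62, 75, 72, 48, 62, 46]
t=3: [72, 68, 65, 82, 72, 80]
t=4: [70, 64, 61, 79, 70, 76]
t=5: [61, 54, 51, 70, 61, 67]
t=6: [33, 26, 23, 42, 33, 39]
t=7: [70, 63, 60, 79, 70, 76]
t=8: [60, 53, 50, 69, 60, 66]
t=9: [30, 23, 20, 39, 30, 36]
t=10: [61, 54, 51, 70, 61, 67]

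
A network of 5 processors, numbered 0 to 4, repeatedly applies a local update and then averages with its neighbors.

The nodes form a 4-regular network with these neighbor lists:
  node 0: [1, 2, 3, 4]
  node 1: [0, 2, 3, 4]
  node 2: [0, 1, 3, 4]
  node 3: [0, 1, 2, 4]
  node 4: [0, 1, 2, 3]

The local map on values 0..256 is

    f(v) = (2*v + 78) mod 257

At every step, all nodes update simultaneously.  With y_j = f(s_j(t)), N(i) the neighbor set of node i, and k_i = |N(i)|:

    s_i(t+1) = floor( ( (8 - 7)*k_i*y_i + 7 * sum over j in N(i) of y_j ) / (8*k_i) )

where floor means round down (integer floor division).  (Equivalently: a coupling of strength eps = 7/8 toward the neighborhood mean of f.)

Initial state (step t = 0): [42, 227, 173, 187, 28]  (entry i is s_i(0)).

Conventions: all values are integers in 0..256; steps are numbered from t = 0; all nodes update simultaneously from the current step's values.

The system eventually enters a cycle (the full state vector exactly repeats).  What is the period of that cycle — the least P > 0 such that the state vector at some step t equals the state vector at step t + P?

Answer: 16
Key observation: The state at step 6, [190, 190, 190, 190, 190], reappears at step 22 — and no state repeats earlier — so the cycle the system enters has period 16.

Derivation:
t=0: [42, 227, 173, 187, 28]
t=1: [132, 146, 132, 129, 135]
t=2: [91, 88, 91, 91, 90]
t=3: [57, 33, 57, 57, 57]
t=4: [181, 186, 181, 181, 181]
t=5: [185, 184, 185, 185, 185]
t=6: [190, 190, 190, 190, 190]
t=7: [201, 201, 201, 201, 201]
t=8: [223, 223, 223, 223, 223]
t=9: [10, 10, 10, 10, 10]
t=10: [98, 98, 98, 98, 98]
t=11: [17, 17, 17, 17, 17]
t=12: [112, 112, 112, 112, 112]
t=13: [45, 45, 45, 45, 45]
t=14: [168, 168, 168, 168, 168]
t=15: [157, 157, 157, 157, 157]
t=16: [135, 135, 135, 135, 135]
t=17: [91, 91, 91, 91, 91]
t=18: [3, 3, 3, 3, 3]
t=19: [84, 84, 84, 84, 84]
t=20: [246, 246, 246, 246, 246]
t=21: [56, 56, 56, 56, 56]
t=22: [190, 190, 190, 190, 190]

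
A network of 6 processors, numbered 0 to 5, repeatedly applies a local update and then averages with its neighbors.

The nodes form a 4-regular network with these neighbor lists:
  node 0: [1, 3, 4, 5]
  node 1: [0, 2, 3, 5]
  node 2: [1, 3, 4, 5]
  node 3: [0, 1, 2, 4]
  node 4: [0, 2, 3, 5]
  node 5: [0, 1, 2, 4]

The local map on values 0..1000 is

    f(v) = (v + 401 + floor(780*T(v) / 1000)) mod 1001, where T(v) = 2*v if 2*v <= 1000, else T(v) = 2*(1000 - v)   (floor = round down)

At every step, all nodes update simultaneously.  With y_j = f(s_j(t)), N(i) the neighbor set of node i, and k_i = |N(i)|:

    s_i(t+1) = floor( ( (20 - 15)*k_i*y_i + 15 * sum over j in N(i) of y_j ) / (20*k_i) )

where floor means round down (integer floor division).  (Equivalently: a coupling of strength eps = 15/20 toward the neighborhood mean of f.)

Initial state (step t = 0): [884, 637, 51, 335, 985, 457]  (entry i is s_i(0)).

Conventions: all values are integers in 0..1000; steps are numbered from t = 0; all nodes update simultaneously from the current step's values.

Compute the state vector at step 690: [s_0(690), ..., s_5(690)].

Answer: [615, 615, 615, 615, 615, 615]
Key observation: The state at step 8, [615, 615, 615, 615, 615, 615], reappears at step 9: the system is in a cycle of period 1 from step 8 on.  Therefore the state at step 690 equals the state at step 8 + ((690 - 8) mod 1) = 8, which is [615, 615, 615, 615, 615, 615].

Derivation:
t=0: [884, 637, 51, 335, 985, 457]
t=1: [460, 492, 477, 440, 443, 518]
t=2: [592, 613, 603, 579, 582, 615]
t=3: [625, 622, 624, 627, 627, 622]
t=4: [609, 610, 609, 609, 609, 610]
t=5: [618, 618, 618, 618, 618, 618]
t=6: [613, 613, 613, 613, 613, 613]
t=7: [616, 616, 616, 616, 616, 616]
t=8: [615, 615, 615, 615, 615, 615]
t=9: [615, 615, 615, 615, 615, 615]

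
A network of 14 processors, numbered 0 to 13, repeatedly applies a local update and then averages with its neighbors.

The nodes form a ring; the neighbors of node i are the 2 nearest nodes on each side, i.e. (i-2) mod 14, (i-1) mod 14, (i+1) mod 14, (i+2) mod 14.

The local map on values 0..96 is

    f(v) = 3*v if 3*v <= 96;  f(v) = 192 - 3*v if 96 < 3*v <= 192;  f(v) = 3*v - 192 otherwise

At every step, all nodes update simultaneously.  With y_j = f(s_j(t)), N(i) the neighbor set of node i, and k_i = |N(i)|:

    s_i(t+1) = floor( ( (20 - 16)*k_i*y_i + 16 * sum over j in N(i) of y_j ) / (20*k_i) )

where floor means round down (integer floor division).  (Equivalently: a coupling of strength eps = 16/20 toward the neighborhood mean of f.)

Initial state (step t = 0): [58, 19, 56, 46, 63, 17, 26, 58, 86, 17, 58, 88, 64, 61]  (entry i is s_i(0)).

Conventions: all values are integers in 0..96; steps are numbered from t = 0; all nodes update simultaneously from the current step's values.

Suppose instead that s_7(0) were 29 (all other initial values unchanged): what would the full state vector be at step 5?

Answer: [20, 24, 32, 46, 56, 63, 72, 78, 71, 58, 46, 33, 19, 15]
Key observation: This trace re-runs the system from the modified initial state.

Derivation:
t=0: [58, 19, 56, 46, 63, 17, 26, 29, 86, 17, 58, 88, 64, 61]
t=1: [21, 32, 31, 37, 42, 54, 57, 66, 60, 58, 41, 30, 23, 31]
t=2: [82, 85, 79, 73, 58, 40, 27, 17, 25, 39, 51, 67, 76, 82]
t=3: [50, 48, 41, 45, 48, 49, 59, 70, 64, 49, 46, 42, 38, 43]
t=4: [60, 55, 52, 53, 46, 36, 25, 24, 26, 36, 48, 61, 60, 59]
t=5: [20, 24, 32, 46, 56, 63, 72, 78, 71, 58, 46, 33, 19, 15]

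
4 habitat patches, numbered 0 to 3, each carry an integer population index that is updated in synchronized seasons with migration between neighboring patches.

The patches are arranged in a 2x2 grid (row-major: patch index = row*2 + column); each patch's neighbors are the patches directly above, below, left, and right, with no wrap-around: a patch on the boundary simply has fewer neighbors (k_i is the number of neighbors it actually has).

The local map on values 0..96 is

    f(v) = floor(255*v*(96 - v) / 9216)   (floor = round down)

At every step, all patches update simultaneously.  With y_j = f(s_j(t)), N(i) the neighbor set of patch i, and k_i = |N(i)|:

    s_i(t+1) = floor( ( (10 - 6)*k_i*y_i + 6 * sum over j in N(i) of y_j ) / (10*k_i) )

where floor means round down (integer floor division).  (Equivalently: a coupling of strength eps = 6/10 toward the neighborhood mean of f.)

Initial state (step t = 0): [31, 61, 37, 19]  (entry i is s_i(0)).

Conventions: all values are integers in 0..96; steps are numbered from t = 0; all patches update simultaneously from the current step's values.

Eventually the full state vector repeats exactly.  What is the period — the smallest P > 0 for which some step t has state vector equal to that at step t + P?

Simulating step by step:
t=0: [31, 61, 37, 19]
t=1: [57, 52, 52, 51]
t=2: [62, 62, 62, 63]
t=3: [58, 57, 57, 57]
t=4: [60, 60, 60, 61]
t=5: [59, 59, 59, 59]
t=6: [60, 60, 60, 60]
t=7: [59, 59, 59, 59]

Answer: 2
Key observation: The state at step 5, [59, 59, 59, 59], reappears at step 7 — and no state repeats earlier — so the cycle the system enters has period 2.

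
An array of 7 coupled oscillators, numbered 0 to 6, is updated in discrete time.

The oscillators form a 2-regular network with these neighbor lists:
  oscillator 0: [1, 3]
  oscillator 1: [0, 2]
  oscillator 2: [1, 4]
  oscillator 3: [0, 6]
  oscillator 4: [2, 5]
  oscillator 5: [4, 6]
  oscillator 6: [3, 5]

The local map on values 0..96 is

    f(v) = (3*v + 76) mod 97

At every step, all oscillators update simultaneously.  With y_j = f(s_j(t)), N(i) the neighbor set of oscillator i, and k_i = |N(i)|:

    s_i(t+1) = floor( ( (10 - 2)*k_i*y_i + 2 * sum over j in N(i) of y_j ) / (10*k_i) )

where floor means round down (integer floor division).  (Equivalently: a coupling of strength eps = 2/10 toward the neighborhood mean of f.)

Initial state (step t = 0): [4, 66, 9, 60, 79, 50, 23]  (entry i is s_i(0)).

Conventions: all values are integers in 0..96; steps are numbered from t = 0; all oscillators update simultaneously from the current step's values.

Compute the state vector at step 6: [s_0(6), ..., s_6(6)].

Answer: [68, 52, 31, 62, 8, 39, 29]

Derivation:
t=0: [4, 66, 9, 60, 79, 50, 23]
t=1: [84, 73, 15, 63, 21, 32, 47]
t=2: [37, 9, 23, 62, 43, 66, 33]
t=3: [79, 18, 40, 71, 21, 72, 77]
t=4: [30, 28, 9, 79, 33, 6, 22]
t=5: [63, 57, 18, 29, 72, 87, 47]
t=6: [68, 52, 31, 62, 8, 39, 29]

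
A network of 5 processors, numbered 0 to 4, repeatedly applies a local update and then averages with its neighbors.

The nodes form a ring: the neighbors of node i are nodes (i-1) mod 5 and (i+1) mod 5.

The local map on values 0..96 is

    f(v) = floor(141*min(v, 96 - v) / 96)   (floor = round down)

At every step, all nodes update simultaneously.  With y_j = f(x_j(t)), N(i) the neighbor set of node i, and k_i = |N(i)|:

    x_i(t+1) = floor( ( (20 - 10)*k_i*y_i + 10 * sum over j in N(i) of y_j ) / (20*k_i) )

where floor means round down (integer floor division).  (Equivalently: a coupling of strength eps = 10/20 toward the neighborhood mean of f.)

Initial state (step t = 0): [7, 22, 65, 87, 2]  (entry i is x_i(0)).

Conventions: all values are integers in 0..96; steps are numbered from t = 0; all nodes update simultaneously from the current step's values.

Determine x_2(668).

Answer: x_2(668) = 57
Key observation: The state at step 35, [57, 57, 57, 57, 57], reappears at step 36: the system is in a cycle of period 1 from step 35 on.  Therefore the state at step 668 equals the state at step 35 + ((668 - 35) mod 1) = 35, which is [57, 57, 57, 57, 57].

Derivation:
t=0: [7, 22, 65, 87, 2]
t=1: [13, 29, 33, 18, 6]
t=2: [22, 37, 41, 27, 15]
t=3: [35, 50, 53, 40, 28]
t=4: [52, 62, 62, 55, 47]
t=5: [61, 52, 51, 59, 65]
t=6: [52, 61, 62, 54, 48]
t=7: [62, 53, 52, 60, 66]
t=8: [51, 59, 60, 53, 47]
t=9: [63, 56, 55, 61, 66]
t=10: [49, 56, 57, 51, 46]
t=11: [65, 60, 59, 64, 67]
t=12: [46, 50, 51, 47, 44]
t=13: [66, 66, 67, 67, 66]
t=14: [44, 43, 42, 42, 43]
t=15: [63, 62, 61, 61, 62]
t=16: [48, 49, 50, 50, 49]
t=17: [69, 68, 67, 67, 68]
t=18: [40, 40, 41, 41, 40]
t=19: [58, 58, 59, 59, 58]
t=20: [55, 54, 54, 54, 54]
t=21: [60, 60, 61, 61, 60]
t=22: [52, 51, 51, 51, 51]
t=23: [65, 65, 66, 66, 65]
t=24: [45, 44, 44, 44, 44]
t=25: [65, 64, 64, 64, 64]
t=26: [46, 46, 47, 47, 46]
t=27: [67, 67, 68, 68, 67]
t=28: [42, 41, 41, 41, 41]
t=29: [60, 60, 60, 60, 60]
t=30: [52, 52, 52, 52, 52]
t=31: [64, 64, 64, 64, 64]
t=32: [47, 47, 47, 47, 47]
t=33: [69, 69, 69, 69, 69]
t=34: [39, 39, 39, 39, 39]
t=35: [57, 57, 57, 57, 57]
t=36: [57, 57, 57, 57, 57]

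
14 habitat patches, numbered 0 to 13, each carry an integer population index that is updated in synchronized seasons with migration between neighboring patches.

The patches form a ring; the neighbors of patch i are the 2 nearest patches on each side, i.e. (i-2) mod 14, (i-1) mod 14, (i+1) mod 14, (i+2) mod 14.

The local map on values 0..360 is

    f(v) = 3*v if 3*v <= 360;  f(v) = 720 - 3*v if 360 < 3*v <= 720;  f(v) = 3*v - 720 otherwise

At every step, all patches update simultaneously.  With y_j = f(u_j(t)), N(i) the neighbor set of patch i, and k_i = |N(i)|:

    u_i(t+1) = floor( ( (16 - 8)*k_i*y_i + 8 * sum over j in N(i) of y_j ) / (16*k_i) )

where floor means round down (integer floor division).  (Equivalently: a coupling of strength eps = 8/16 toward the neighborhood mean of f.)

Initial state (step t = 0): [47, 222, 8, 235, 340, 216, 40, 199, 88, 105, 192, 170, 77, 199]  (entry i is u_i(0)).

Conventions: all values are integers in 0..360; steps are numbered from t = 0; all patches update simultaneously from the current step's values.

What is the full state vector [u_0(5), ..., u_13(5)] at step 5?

Answer: [59, 93, 99, 88, 72, 28, 69, 99, 265, 291, 329, 292, 189, 106]

Derivation:
t=0: [47, 222, 8, 235, 340, 216, 40, 199, 88, 105, 192, 170, 77, 199]
t=1: [124, 64, 75, 63, 178, 105, 154, 157, 219, 250, 199, 206, 192, 141]
t=2: [281, 228, 226, 209, 216, 267, 230, 207, 114, 82, 103, 125, 180, 246]
t=3: [96, 52, 61, 75, 66, 77, 89, 136, 256, 259, 293, 266, 189, 94]
t=4: [240, 200, 199, 208, 212, 240, 232, 231, 123, 103, 121, 120, 177, 225]
t=5: [59, 93, 99, 88, 72, 28, 69, 99, 265, 291, 329, 292, 189, 106]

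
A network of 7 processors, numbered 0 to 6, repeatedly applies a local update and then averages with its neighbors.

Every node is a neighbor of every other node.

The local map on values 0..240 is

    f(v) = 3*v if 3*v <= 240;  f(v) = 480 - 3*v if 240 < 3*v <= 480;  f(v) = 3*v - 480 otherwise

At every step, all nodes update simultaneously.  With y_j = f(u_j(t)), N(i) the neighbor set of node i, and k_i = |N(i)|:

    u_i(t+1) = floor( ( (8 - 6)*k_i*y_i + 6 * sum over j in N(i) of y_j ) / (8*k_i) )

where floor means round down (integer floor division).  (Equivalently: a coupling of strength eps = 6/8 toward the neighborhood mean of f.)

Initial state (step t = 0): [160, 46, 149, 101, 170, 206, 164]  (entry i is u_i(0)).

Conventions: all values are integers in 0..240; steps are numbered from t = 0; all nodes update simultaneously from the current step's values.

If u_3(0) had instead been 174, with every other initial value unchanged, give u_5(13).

Answer: u_5(13) = 181
Key observation: This trace re-runs the system from the modified initial state.

Derivation:
t=0: [160, 46, 149, 174, 170, 206, 164]
t=1: [49, 66, 53, 54, 52, 66, 50]
t=2: [164, 171, 166, 166, 165, 171, 165]
t=3: [19, 22, 20, 20, 19, 22, 19]
t=4: [60, 61, 60, 60, 60, 61, 60]
t=5: [180, 181, 180, 180, 180, 181, 180]
t=6: [60, 61, 60, 60, 60, 61, 60]
t=7: [180, 181, 180, 180, 180, 181, 180]
t=8: [60, 61, 60, 60, 60, 61, 60]
t=9: [180, 181, 180, 180, 180, 181, 180]
t=10: [60, 61, 60, 60, 60, 61, 60]
t=11: [180, 181, 180, 180, 180, 181, 180]
t=12: [60, 61, 60, 60, 60, 61, 60]
t=13: [180, 181, 180, 180, 180, 181, 180]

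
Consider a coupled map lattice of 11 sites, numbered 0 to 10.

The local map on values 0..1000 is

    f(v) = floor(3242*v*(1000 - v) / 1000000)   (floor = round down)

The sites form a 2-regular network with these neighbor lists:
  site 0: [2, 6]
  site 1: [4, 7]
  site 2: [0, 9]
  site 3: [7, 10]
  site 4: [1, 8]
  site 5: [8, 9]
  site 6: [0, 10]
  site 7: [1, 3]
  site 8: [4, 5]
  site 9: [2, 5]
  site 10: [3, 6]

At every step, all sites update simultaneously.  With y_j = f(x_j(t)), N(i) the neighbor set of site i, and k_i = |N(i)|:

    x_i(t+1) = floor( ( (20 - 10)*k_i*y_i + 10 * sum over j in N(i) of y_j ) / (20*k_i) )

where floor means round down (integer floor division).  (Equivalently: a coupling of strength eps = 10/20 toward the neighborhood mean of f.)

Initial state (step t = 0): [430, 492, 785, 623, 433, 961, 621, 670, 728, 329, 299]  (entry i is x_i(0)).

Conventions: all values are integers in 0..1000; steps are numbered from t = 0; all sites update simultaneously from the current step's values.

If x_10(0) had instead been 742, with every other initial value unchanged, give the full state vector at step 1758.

Simulating step by step:
t=0: [430, 492, 785, 623, 433, 961, 621, 670, 728, 329, 742]
t=1: [724, 782, 650, 714, 760, 399, 735, 750, 549, 524, 691]
t=2: [665, 575, 732, 655, 634, 791, 650, 607, 743, 782, 669]
t=3: [704, 777, 636, 738, 728, 560, 728, 767, 631, 568, 725]
t=4: [685, 585, 742, 619, 649, 786, 650, 586, 736, 784, 639]
t=5: [688, 774, 622, 765, 723, 567, 730, 780, 635, 565, 748]
t=6: [697, 584, 753, 582, 654, 784, 645, 565, 736, 787, 610]
t=7: [678, 775, 607, 785, 720, 567, 734, 791, 635, 559, 768]
t=8: [704, 579, 763, 551, 655, 785, 637, 545, 737, 791, 583]
t=9: [671, 778, 595, 798, 720, 564, 740, 799, 633, 550, 781]
t=10: [708, 572, 769, 529, 654, 787, 628, 530, 739, 795, 563]
t=11: [668, 781, 587, 804, 721, 559, 745, 803, 631, 543, 789]
t=12: [709, 568, 773, 517, 653, 789, 621, 522, 739, 798, 550]
t=13: [666, 783, 581, 807, 722, 556, 749, 805, 630, 537, 794]
t=14: [710, 564, 776, 511, 651, 790, 617, 517, 740, 800, 543]
t=15: [665, 784, 577, 808, 723, 553, 750, 806, 629, 534, 796]
t=16: [710, 563, 777, 509, 650, 791, 615, 515, 740, 801, 540]
t=17: [665, 785, 576, 808, 723, 552, 751, 806, 629, 532, 796]
t=18: [710, 562, 777, 509, 650, 791, 615, 515, 740, 801, 540]
t=19: [665, 785, 576, 808, 723, 552, 751, 806, 629, 532, 796]

Answer: [710, 562, 777, 509, 650, 791, 615, 515, 740, 801, 540]
Key observation: The state at step 17, [665, 785, 576, 808, 723, 552, 751, 806, 629, 532, 796], reappears at step 19: the system is in a cycle of period 2 from step 17 on.  Therefore the state at step 1758 equals the state at step 17 + ((1758 - 17) mod 2) = 18, which is [710, 562, 777, 509, 650, 791, 615, 515, 740, 801, 540].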